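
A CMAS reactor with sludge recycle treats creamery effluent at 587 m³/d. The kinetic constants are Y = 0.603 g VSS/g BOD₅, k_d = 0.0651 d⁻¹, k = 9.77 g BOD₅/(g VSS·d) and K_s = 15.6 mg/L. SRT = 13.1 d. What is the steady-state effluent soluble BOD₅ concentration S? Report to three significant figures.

S ≈ 0.384 mg/L

Effluent substrate depends only on kinetics and SRT: S = K_s(1 + k_d θ_c) / [θ_c(Yk − k_d) − 1] = 15.6 × (1 + 0.0651 × 13.1) / [13.1 × (0.603 × 9.77 − 0.0651) − 1] = 28.90 / 75.32 = 0.3837 mg/L.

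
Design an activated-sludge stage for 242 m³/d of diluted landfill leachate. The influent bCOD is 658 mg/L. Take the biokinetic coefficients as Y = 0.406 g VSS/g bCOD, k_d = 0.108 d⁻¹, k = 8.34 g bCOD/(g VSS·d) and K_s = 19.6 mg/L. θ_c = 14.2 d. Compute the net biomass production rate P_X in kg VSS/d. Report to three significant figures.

P_X ≈ 25.5 kg VSS/d

From the Monod/SRT balance for a CMAS, S = K_s·(1+k_d θ_c)/[θ_c·(Y k − k_d) − 1] = 19.6 × (1 + 0.108 × 14.2) / [14.2 × (0.406 × 8.34 − 0.108) − 1] = 49.66 / 45.55 = 1.090 mg/L.
Y_obs = Y / (1 + k_d θ_c) = 0.406 / (1 + 0.108 × 14.2) = 0.406 / 2.534 = 0.1602.
ΔS = 658 − 1.09 = 656.9 mg/L, so the substrate removal rate is 242 × 656.9/1000 = 159.0 kg bCOD/d.
So the net sludge growth is P_X = 0.1602 × 159.0 = 25.47 kg VSS/d.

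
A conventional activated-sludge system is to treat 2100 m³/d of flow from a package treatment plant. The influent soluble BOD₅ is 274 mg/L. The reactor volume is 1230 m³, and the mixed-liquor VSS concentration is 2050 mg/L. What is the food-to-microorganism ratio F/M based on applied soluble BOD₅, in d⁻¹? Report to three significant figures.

F/M ≈ 0.228 d⁻¹

Food-to-microorganism ratio F/M = Q S₀ / (V X) = 2100 × 274 / (1230 × 2050) = 0.2282 d⁻¹.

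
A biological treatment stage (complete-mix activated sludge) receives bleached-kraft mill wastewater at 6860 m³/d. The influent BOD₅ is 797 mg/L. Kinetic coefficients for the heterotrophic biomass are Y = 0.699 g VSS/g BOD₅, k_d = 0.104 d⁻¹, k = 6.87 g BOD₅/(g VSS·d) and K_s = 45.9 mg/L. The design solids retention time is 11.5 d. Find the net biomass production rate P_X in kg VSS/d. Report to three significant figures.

P_X ≈ 1740 kg VSS/d

For a completely mixed reactor with recycle the Lawrence–McCarty relation gives S = K_s·(1 + k_d·θ_c) / [θ_c·(Y·k − k_d) − 1] = 45.9 × (1 + 0.104 × 11.5) / [11.5 × (0.699 × 6.87 − 0.104) − 1] = 100.8 / 53.03 = 1.901 mg/L.
Y_obs = Y / (1 + k_d θ_c) = 0.699 / (1 + 0.104 × 11.5) = 0.699 / 2.196 = 0.3183.
Substrate removed = Q·(S₀ − S) = 6860 m³/d × (797 − 1.90) g/m³ = 5.45×10^6 g/d = 5454 kg/d.
Biomass produced: P_X = Y_obs·Q·ΔS = 0.3183 × 5454 ≈ 1736 kg VSS/d.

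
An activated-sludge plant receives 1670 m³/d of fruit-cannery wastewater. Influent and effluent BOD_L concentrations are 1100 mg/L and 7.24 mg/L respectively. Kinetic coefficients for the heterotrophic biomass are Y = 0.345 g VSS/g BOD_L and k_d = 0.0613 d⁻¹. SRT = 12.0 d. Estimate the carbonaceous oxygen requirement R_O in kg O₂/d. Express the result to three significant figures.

Observed yield with endogenous decay: Y_obs = Y / (1 + k_d·θ_c) = 0.345 / (1 + 0.0613 × 12.0) = 0.345 / 1.736 = 0.1988 g VSS/g BOD_L.
Substrate removed = Q·(S₀ − S) = 1670 m³/d × (1100 − 7.24) g/m³ = 1.82×10^6 g/d = 1825 kg/d.
P_X = Y_obs·Q·(S₀ − S) = 0.1988 × 1825 = 362.8 kg VSS/d.
R_O = Q·(S₀ − S) − 1.42·P_X = 1825 − 1.42 × 362.8 = 1310 kg O₂/d.

R_O ≈ 1310 kg O₂/d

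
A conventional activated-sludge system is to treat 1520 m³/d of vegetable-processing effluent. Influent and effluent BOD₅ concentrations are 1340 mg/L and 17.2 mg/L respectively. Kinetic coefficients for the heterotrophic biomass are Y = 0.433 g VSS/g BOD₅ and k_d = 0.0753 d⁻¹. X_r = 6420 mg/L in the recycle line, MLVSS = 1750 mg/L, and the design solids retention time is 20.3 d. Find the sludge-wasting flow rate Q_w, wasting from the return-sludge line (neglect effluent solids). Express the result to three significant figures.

Steady-state biomass mass balance: V·X·(1 + k_d·θ_c) = Y·Q·(S₀ − S)·θ_c, so V = 0.433 × 1520 × (1340 − 17.2) × 20.3 / [1750 × (1 + 0.0753 × 20.3)] = 1.77×10^7 / 4425 = 3994 m³.
Q_w = (V·X)/(θ_c X_r) = 3994 × 1750 / (20.3 × 6420) = 53.63 m³/d.

Q_w ≈ 53.6 m³/d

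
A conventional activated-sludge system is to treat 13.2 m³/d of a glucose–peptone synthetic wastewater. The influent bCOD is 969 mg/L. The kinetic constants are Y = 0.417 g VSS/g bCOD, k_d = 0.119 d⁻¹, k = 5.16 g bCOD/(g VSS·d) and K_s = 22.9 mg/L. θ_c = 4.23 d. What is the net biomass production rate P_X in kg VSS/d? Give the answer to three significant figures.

For a completely mixed reactor with recycle the Lawrence–McCarty relation gives S = K_s·(1 + k_d·θ_c) / [θ_c·(Y·k − k_d) − 1] = 22.9 × (1 + 0.119 × 4.23) / [4.23 × (0.417 × 5.16 − 0.119) − 1] = 34.43 / 7.598 = 4.531 mg/L.
Observed yield with endogenous decay: Y_obs = Y / (1 + k_d·θ_c) = 0.417 / (1 + 0.119 × 4.23) = 0.417 / 1.503 = 0.2774 g VSS/g bCOD.
ΔS = 969 − 4.53 = 964.5 mg/L, so the substrate removal rate is 13.2 × 964.5/1000 = 12.73 kg bCOD/d.
Biomass produced: P_X = Y_obs·Q·ΔS = 0.2774 × 12.73 ≈ 3.531 kg VSS/d.

P_X ≈ 3.53 kg VSS/d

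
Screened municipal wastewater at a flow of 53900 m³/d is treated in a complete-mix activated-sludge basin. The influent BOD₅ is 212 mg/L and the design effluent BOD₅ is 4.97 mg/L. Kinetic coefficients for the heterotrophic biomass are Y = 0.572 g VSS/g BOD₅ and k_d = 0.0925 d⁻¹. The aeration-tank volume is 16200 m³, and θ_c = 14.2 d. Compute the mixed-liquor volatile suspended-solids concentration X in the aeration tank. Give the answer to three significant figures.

X = Y·Q·ΔS·θ_c / [V·(1 + k_d θ_c)] = 0.572 × 53900 × (212 − 4.97) × 14.2 / [16200 × (1 + 0.0925 × 14.2)] = 2418 mg/L.

X ≈ 2420 mg/L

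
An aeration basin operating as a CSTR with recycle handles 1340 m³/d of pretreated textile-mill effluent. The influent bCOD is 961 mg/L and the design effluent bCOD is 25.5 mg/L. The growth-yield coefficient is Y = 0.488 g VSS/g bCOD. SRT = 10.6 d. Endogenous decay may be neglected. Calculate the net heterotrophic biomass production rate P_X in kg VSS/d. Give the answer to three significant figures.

Since k_d ≈ 0, Y_obs = Y = 0.488 g VSS/g bCOD.
Mass of bCOD removed per day: Q(S₀ − S) = 1340 × 935.5 g/m³ = 1254 kg/d.
Net biomass production P_X = Y_obs × Q·(S₀ − S) = 0.4880 × 1254 = 611.7 kg VSS/d.

P_X ≈ 612 kg VSS/d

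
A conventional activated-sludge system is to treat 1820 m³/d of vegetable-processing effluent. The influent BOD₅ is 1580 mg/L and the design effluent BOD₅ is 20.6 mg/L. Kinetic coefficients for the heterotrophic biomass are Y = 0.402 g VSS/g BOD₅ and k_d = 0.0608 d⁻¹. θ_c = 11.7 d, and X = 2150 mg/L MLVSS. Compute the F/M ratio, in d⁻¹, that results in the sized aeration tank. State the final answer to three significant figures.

Rearranging the biomass balance for a CMAS with decay, V = Y·Q·ΔS·θ_c / [X·(1+k_d θ_c)] = 0.402 × 1820 × (1580 − 20.6) × 11.7 / [2150 × (1 + 0.0608 × 11.7)] = 1.33×10^7 / 3679 = 3628 m³.
F/M = applied load / biomass = Q·S₀/(V·X) = 1820 × 1580 / (3628 × 2150) = 0.3687 d⁻¹.

F/M ≈ 0.369 d⁻¹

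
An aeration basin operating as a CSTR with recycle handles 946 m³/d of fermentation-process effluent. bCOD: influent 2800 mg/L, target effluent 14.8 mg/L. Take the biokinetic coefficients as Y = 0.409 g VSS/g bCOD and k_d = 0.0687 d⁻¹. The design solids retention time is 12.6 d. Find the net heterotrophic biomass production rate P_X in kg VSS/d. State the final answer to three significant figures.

Observed yield with endogenous decay: Y_obs = Y / (1 + k_d·θ_c) = 0.409 / (1 + 0.0687 × 12.6) = 0.409 / 1.866 = 0.2192 g VSS/g bCOD.
ΔS = 2800 − 14.8 = 2785 mg/L, so the substrate removal rate is 946 × 2785/1000 = 2635 kg bCOD/d.
Net biomass production P_X = Y_obs × Q·(S₀ − S) = 0.2192 × 2635 = 577.6 kg VSS/d.

P_X ≈ 578 kg VSS/d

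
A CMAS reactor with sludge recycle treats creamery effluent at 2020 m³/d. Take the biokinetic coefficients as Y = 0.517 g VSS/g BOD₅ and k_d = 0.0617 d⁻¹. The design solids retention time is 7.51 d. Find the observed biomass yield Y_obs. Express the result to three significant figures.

Y_obs ≈ 0.353 g VSS/g BOD₅

Correct the yield for decay: Y_obs = Y/(1 + k_d θ_c) = 0.517 / (1 + 0.0617 × 7.51) = 0.517 / 1.463 = 0.3533.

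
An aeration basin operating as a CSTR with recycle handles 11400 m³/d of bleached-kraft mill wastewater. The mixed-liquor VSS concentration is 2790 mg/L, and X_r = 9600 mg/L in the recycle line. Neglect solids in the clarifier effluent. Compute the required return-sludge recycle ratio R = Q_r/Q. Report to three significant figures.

Mass balance around the secondary clarifier (neglecting effluent solids): R = X / (X_r − X) = 2790 / (9600 − 2790) = 0.4097.

R ≈ 0.410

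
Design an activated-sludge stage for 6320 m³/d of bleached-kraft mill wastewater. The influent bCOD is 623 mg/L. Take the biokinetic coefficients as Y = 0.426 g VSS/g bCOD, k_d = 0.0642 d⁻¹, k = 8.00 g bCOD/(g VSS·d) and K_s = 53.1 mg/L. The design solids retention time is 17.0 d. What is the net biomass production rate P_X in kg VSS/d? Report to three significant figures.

Effluent substrate depends only on kinetics and SRT: S = K_s(1 + k_d θ_c) / [θ_c(Yk − k_d) − 1] = 53.1 × (1 + 0.0642 × 17.0) / [17.0 × (0.426 × 8.00 − 0.0642) − 1] = 111.1 / 55.84 = 1.989 mg/L.
Y_obs = Y / (1 + k_d θ_c) = 0.426 / (1 + 0.0642 × 17.0) = 0.426 / 2.091 = 0.2037.
Mass of bCOD removed per day: Q(S₀ − S) = 6320 × 621.0 g/m³ = 3925 kg/d.
Biomass produced: P_X = Y_obs·Q·ΔS = 0.2037 × 3925 ≈ 799.4 kg VSS/d.

P_X ≈ 799 kg VSS/d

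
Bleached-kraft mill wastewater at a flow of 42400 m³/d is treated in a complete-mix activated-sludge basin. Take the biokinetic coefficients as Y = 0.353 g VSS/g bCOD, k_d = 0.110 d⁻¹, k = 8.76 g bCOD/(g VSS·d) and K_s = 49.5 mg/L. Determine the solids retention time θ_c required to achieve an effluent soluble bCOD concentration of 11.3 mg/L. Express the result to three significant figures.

Specific growth rate at S = 11.3 mg/L: μ = YkS/(K_s+S) = 0.353·8.76·11.3/(49.5+11.3) = 0.5747 d⁻¹.
1/θ_c = 0.5747 − 0.110 = 0.4647 d⁻¹, so θ_c = 2.152 d.

θ_c ≈ 2.15 d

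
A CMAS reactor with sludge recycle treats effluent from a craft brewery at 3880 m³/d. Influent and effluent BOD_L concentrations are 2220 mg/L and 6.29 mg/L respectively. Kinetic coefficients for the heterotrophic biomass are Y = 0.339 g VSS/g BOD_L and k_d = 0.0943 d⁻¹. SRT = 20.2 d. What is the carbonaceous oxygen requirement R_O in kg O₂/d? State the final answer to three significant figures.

R_O ≈ 7170 kg O₂/d

Correct the yield for decay: Y_obs = Y/(1 + k_d θ_c) = 0.339 / (1 + 0.0943 × 20.2) = 0.339 / 2.905 = 0.1167.
Mass of BOD_L removed per day: Q(S₀ − S) = 3880 × 2214 g/m³ = 8589 kg/d.
Biomass synthesised: P_X = Y_obs × 8589 = 1002 kg VSS/d.
R_O = Q·ΔS − 1.42 P_X = 8589 − 1423 = 7166 kg O₂/d.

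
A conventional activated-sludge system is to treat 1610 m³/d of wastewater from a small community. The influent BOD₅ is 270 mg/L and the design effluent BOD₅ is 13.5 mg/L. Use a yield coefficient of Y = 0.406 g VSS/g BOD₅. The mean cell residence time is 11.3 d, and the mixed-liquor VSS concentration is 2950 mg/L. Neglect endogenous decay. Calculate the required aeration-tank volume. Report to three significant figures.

V ≈ 642 m³

With k_d = 0 the design equation reduces to V = Y Q (S₀−S) θ_c / X = 0.406 × 1610 × (270 − 13.5) × 11.3 / 2950 = 642.2 m³.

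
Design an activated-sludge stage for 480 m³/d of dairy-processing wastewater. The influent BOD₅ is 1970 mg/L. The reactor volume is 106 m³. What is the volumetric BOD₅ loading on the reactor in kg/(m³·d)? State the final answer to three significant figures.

Applied BOD₅ load per unit volume = Q·S₀/V = (480 × 1970/1000)/106.0 = 8.921 kg BOD₅·m⁻³·d⁻¹.

L_v ≈ 8.92 kg BOD₅/(m³·d)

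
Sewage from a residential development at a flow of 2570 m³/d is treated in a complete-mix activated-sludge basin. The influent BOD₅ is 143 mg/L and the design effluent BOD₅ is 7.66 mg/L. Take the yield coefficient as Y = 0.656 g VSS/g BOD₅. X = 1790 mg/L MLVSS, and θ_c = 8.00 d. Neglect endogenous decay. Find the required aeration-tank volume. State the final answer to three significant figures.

V ≈ 1020 m³

Biomass mass balance (decay neglected): V·X = Y·Q·(S₀ − S)·θ_c, so V = 0.656 × 2570 × (143 − 7.66) × 8.00 / 1790 = 1020 m³.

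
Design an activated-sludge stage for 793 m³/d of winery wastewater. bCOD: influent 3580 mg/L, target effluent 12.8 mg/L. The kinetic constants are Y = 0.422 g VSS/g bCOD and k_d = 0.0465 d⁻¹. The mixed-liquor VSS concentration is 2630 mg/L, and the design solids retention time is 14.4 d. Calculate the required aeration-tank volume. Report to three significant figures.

V ≈ 3910 m³

Rearranging the biomass balance for a CMAS with decay, V = Y·Q·ΔS·θ_c / [X·(1+k_d θ_c)] = 0.422 × 793 × (3580 − 12.8) × 14.4 / [2630 × (1 + 0.0465 × 14.4)] = 1.72×10^7 / 4391 = 3915 m³.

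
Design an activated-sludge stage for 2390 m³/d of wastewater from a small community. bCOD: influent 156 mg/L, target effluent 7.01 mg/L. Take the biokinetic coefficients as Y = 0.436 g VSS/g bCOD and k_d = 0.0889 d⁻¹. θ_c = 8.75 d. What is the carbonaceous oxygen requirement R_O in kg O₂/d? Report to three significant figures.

The observed yield is Y_obs = Y/(1 + k_d·θ_c) = 0.436 / (1 + 0.0889 × 8.75) = 0.436 / 1.778 = 0.2452 g VSS per g bCOD removed.
ΔS = 156 − 7.01 = 149.0 mg/L, so the substrate removal rate is 2390 × 149.0/1000 = 356.1 kg bCOD/d.
Net sludge production P_X = 0.2452 × 356.1 = 87.33 kg VSS/d.
Carbonaceous O₂ demand = substrate oxidised − cell-mass equivalent = 356.1 − 1.42 × 87.33 = 232.1 kg O₂/d.

R_O ≈ 232 kg O₂/d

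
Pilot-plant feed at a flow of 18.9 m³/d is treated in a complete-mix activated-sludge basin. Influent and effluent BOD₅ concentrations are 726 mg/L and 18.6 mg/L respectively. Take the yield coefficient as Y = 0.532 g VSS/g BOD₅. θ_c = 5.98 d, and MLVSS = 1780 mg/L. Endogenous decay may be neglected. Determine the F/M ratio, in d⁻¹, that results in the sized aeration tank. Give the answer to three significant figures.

Biomass mass balance (decay neglected): V·X = Y·Q·(S₀ − S)·θ_c, so V = 0.532 × 18.9 × (726 − 18.6) × 5.98 / 1780 = 23.90 m³.
F/M = applied load / biomass = Q·S₀/(V·X) = 18.9 × 726 / (23.90 × 1780) = 0.3226 d⁻¹.

F/M ≈ 0.323 d⁻¹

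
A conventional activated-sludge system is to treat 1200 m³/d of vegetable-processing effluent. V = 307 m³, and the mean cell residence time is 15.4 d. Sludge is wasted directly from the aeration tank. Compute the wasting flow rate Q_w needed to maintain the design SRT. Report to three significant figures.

Q_w ≈ 19.9 m³/d

With mixed-liquor wasting, θ_c = V/Q_w, so Q_w = V/θ_c = 307.0/15.4 = 19.94 m³/d.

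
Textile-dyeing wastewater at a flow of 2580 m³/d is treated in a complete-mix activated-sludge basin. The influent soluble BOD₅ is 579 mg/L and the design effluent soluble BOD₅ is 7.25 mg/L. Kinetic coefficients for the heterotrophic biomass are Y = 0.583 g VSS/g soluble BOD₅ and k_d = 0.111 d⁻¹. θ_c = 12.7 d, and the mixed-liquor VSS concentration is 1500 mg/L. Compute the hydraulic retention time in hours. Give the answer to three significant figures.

τ ≈ 28.1 h

Steady-state biomass mass balance: V·X·(1 + k_d·θ_c) = Y·Q·(S₀ − S)·θ_c, so V = 0.583 × 2580 × (579 − 7.25) × 12.7 / [1500 × (1 + 0.111 × 12.7)] = 1.09×10^7 / 3615 = 3022 m³.
τ = V/Q = 3022/2580 = 1.171 d, or 28.11 h.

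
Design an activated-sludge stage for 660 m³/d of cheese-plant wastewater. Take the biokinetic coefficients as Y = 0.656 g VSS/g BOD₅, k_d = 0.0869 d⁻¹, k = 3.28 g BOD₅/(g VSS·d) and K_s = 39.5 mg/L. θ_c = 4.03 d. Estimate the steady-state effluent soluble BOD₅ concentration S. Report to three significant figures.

Effluent substrate depends only on kinetics and SRT: S = K_s(1 + k_d θ_c) / [θ_c(Yk − k_d) − 1] = 39.5 × (1 + 0.0869 × 4.03) / [4.03 × (0.656 × 3.28 − 0.0869) − 1] = 53.33 / 7.321 = 7.285 mg/L.

S ≈ 7.28 mg/L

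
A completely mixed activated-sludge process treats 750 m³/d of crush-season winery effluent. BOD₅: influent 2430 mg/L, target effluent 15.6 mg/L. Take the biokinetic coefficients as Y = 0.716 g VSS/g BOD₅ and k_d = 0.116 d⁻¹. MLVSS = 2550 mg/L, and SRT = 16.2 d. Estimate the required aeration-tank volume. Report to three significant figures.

Steady-state biomass mass balance: V·X·(1 + k_d·θ_c) = Y·Q·(S₀ − S)·θ_c, so V = 0.716 × 750 × (2430 − 15.6) × 16.2 / [2550 × (1 + 0.116 × 16.2)] = 2.1×10^7 / 7342 = 2861 m³.

V ≈ 2860 m³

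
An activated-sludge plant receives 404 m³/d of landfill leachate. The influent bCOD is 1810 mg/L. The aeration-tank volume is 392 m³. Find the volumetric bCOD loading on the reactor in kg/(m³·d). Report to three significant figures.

L_v = Q S₀ / V = 404 × 1810 × 10⁻³ / 392.0 = 1.865 kg/(m³·d).

L_v ≈ 1.87 kg bCOD/(m³·d)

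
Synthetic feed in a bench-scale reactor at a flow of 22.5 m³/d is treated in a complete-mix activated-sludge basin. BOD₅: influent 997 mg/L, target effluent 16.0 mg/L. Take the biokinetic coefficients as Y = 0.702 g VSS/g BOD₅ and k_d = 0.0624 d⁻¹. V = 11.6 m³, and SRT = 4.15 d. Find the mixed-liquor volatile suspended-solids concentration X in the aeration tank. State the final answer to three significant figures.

Solving the biomass balance for X: X = Y Q (S₀−S) θ_c / [V (1+k_d θ_c)] = 0.702 × 22.5 × (997 − 16.0) × 4.15 / [11.6 × (1 + 0.0624 × 4.15)] = 4403 mg/L.

X ≈ 4400 mg/L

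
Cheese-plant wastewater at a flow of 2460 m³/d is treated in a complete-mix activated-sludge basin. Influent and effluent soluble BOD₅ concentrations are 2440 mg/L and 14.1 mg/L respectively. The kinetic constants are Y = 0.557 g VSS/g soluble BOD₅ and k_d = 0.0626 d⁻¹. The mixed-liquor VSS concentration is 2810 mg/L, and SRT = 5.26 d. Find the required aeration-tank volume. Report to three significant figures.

V ≈ 4680 m³

Rearranging the biomass balance for a CMAS with decay, V = Y·Q·ΔS·θ_c / [X·(1+k_d θ_c)] = 0.557 × 2460 × (2440 − 14.1) × 5.26 / [2810 × (1 + 0.0626 × 5.26)] = 1.75×10^7 / 3735 = 4681 m³.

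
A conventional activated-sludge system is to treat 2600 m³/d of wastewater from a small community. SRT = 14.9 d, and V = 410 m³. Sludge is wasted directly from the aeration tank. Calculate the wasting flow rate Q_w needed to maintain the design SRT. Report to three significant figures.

Q_w ≈ 27.5 m³/d

For wasting at MLVSS concentration, Q_w = V/θ_c = 410.0/14.9 = 27.52 m³/d.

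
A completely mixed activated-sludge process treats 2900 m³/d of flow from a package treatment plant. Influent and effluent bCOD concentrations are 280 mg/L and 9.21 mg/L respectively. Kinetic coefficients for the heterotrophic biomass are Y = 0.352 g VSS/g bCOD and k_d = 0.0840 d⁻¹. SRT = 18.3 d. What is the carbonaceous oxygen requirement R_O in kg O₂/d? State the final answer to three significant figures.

Y_obs = Y / (1 + k_d θ_c) = 0.352 / (1 + 0.0840 × 18.3) = 0.352 / 2.537 = 0.1387.
Q·(S₀ − S) = 2900 × (280 − 9.21) × 10⁻³ = 785.3 kg/d removed.
Biomass synthesised: P_X = Y_obs × 785.3 = 108.9 kg VSS/d.
R_O = Q·(S₀ − S) − 1.42·P_X = 785.3 − 1.42 × 108.9 = 630.6 kg O₂/d.

R_O ≈ 631 kg O₂/d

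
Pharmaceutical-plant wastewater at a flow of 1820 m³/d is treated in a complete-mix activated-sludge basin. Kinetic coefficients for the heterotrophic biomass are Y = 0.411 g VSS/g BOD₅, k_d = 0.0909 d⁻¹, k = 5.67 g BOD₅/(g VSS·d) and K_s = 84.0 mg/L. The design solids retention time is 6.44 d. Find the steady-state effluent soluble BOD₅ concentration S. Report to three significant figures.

S ≈ 9.92 mg/L

Effluent substrate depends only on kinetics and SRT: S = K_s(1 + k_d θ_c) / [θ_c(Yk − k_d) − 1] = 84.0 × (1 + 0.0909 × 6.44) / [6.44 × (0.411 × 5.67 − 0.0909) − 1] = 133.2 / 13.42 = 9.922 mg/L.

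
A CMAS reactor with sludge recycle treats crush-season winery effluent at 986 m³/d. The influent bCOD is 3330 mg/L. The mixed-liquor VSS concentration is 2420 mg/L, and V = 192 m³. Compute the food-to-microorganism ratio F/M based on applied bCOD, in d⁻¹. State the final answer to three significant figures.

F/M ≈ 7.07 d⁻¹

F/M = Q·S₀ / (V·X) = 986 × 3330 / (192.0 × 2420) = 7.067 g bCOD·(g VSS·d)⁻¹.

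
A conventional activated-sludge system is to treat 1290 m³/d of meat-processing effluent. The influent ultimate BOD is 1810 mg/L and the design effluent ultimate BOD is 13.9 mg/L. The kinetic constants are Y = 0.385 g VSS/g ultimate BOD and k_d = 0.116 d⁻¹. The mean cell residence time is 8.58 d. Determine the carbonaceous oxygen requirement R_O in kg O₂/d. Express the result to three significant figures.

R_O ≈ 1680 kg O₂/d

Observed yield with endogenous decay: Y_obs = Y / (1 + k_d·θ_c) = 0.385 / (1 + 0.116 × 8.58) = 0.385 / 1.995 = 0.1930 g VSS/g ultimate BOD.
ΔS = 1810 − 13.9 = 1796 mg/L, so the substrate removal rate is 1290 × 1796/1000 = 2317 kg ultimate BOD/d.
Biomass synthesised: P_X = Y_obs × 2317 = 447.1 kg VSS/d.
Carbonaceous O₂ demand = substrate oxidised − cell-mass equivalent = 2317 − 1.42 × 447.1 = 1682 kg O₂/d.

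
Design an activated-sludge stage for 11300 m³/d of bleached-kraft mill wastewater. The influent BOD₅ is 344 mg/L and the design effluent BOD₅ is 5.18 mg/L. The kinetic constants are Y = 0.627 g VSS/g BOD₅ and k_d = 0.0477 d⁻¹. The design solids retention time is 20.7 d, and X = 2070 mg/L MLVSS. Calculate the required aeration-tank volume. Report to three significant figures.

V ≈ 12100 m³

Rearranging the biomass balance for a CMAS with decay, V = Y·Q·ΔS·θ_c / [X·(1+k_d θ_c)] = 0.627 × 11300 × (344 − 5.18) × 20.7 / [2070 × (1 + 0.0477 × 20.7)] = 4.97×10^7 / 4114 = 12079 m³.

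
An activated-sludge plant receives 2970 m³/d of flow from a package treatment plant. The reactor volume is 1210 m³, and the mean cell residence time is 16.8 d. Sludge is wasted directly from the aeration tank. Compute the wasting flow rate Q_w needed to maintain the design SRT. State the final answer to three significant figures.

Q_w ≈ 72.0 m³/d

For wasting at MLVSS concentration, Q_w = V/θ_c = 1210/16.8 = 72.02 m³/d.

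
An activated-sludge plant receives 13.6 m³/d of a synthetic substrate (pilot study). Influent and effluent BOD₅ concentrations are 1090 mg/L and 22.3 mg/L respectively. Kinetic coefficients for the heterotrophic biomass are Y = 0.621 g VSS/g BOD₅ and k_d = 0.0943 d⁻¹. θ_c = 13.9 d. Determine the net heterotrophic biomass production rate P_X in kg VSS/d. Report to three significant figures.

Correct the yield for decay: Y_obs = Y/(1 + k_d θ_c) = 0.621 / (1 + 0.0943 × 13.9) = 0.621 / 2.311 = 0.2687.
Substrate removed = Q·(S₀ − S) = 13.6 m³/d × (1090 − 22.3) g/m³ = 1.45×10^4 g/d = 14.52 kg/d.
P_X = Y_obs · Q(S₀ − S) = 0.2687 × 14.52 = 3.902 kg VSS/d.

P_X ≈ 3.90 kg VSS/d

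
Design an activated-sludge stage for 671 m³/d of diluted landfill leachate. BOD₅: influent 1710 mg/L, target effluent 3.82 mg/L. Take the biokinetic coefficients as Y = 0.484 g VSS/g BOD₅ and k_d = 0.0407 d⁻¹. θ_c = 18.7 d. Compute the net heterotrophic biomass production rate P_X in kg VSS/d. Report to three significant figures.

P_X ≈ 315 kg VSS/d

The observed yield is Y_obs = Y/(1 + k_d·θ_c) = 0.484 / (1 + 0.0407 × 18.7) = 0.484 / 1.761 = 0.2748 g VSS per g BOD₅ removed.
Q·(S₀ − S) = 671 × (1710 − 3.82) × 10⁻³ = 1145 kg/d removed.
Biomass produced: P_X = Y_obs·Q·ΔS = 0.2748 × 1145 ≈ 314.6 kg VSS/d.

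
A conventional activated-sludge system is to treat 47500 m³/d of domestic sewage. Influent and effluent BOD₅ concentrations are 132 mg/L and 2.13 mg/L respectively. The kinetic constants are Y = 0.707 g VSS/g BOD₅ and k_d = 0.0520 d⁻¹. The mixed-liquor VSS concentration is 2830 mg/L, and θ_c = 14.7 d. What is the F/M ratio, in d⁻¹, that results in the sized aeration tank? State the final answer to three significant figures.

Rearranging the biomass balance for a CMAS with decay, V = Y·Q·ΔS·θ_c / [X·(1+k_d θ_c)] = 0.707 × 47500 × (132 − 2.13) × 14.7 / [2830 × (1 + 0.0520 × 14.7)] = 6.41×10^7 / 4993 = 12840 m³.
F/M = Q·S₀ / (V·X) = 47500 × 132 / (12840 × 2830) = 0.1726 g BOD₅·(g VSS·d)⁻¹.

F/M ≈ 0.173 d⁻¹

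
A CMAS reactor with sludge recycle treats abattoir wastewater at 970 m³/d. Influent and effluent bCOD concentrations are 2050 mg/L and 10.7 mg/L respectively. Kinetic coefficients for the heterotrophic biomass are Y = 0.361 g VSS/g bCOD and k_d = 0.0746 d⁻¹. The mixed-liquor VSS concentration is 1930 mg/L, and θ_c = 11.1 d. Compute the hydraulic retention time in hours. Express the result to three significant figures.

From the SRT design equation V = Y Q (S₀−S) θ_c / [X (1 + k_d θ_c)] = 0.361 × 970 × (2050 − 10.7) × 11.1 / [1930 × (1 + 0.0746 × 11.1)] = 7.93×10^6 / 3528 = 2247 m³.
Hydraulic retention time τ = V/Q = 2247 / 970 = 2.316 d = 55.59 h.

τ ≈ 55.6 h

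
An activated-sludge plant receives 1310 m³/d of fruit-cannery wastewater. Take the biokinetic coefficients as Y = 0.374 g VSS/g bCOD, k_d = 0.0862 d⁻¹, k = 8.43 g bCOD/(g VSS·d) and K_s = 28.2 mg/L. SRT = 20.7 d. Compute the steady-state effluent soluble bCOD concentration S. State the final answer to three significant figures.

S ≈ 1.26 mg/L

Effluent substrate depends only on kinetics and SRT: S = K_s(1 + k_d θ_c) / [θ_c(Yk − k_d) − 1] = 28.2 × (1 + 0.0862 × 20.7) / [20.7 × (0.374 × 8.43 − 0.0862) − 1] = 78.52 / 62.48 = 1.257 mg/L.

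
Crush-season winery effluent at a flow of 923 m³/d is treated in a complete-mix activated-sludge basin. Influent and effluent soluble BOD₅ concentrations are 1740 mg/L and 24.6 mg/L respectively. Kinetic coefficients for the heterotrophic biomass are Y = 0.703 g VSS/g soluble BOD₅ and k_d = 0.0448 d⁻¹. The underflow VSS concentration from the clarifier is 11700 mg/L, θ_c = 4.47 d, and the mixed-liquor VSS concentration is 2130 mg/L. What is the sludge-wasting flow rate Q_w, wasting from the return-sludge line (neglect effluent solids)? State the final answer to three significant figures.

Q_w ≈ 79.3 m³/d

Steady-state biomass mass balance: V·X·(1 + k_d·θ_c) = Y·Q·(S₀ − S)·θ_c, so V = 0.703 × 923 × (1740 − 24.6) × 4.47 / [2130 × (1 + 0.0448 × 4.47)] = 4.98×10^6 / 2557 = 1946 m³.
Q_w = (V·X)/(θ_c X_r) = 1946 × 2130 / (4.47 × 11700) = 79.26 m³/d.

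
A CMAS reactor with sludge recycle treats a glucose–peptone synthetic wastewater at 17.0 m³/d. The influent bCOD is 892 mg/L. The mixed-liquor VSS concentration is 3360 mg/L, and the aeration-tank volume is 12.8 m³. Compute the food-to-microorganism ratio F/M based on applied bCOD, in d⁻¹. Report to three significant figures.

Food-to-microorganism ratio F/M = Q S₀ / (V X) = 17.0 × 892 / (12.80 × 3360) = 0.3526 d⁻¹.

F/M ≈ 0.353 d⁻¹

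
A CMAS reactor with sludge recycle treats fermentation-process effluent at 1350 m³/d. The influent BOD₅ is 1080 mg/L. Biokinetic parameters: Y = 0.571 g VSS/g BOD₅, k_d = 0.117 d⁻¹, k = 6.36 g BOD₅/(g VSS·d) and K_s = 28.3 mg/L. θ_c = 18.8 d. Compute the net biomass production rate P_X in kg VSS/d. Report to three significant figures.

From the Monod/SRT balance for a CMAS, S = K_s·(1+k_d θ_c)/[θ_c·(Y k − k_d) − 1] = 28.3 × (1 + 0.117 × 18.8) / [18.8 × (0.571 × 6.36 − 0.117) − 1] = 90.55 / 65.07 = 1.391 mg/L.
The observed yield is Y_obs = Y/(1 + k_d·θ_c) = 0.571 / (1 + 0.117 × 18.8) = 0.571 / 3.200 = 0.1785 g VSS per g BOD₅ removed.
Mass of BOD₅ removed per day: Q(S₀ − S) = 1350 × 1079 g/m³ = 1456 kg/d.
Net biomass production P_X = Y_obs × Q·(S₀ − S) = 0.1785 × 1456 = 259.9 kg VSS/d.

P_X ≈ 260 kg VSS/d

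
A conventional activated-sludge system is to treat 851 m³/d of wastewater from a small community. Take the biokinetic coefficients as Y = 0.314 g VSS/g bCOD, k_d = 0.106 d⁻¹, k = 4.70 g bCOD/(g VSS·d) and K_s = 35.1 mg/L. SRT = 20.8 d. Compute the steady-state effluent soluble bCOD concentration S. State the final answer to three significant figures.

S ≈ 4.09 mg/L

From the Monod/SRT balance for a CMAS, S = K_s·(1+k_d θ_c)/[θ_c·(Y k − k_d) − 1] = 35.1 × (1 + 0.106 × 20.8) / [20.8 × (0.314 × 4.70 − 0.106) − 1] = 112.5 / 27.49 = 4.092 mg/L.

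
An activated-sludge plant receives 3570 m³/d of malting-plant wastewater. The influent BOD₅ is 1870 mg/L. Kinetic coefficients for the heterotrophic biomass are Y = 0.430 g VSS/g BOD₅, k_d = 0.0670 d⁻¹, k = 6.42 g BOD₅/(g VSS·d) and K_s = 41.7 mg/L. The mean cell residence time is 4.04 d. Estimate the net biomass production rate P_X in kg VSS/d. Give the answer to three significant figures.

Effluent substrate depends only on kinetics and SRT: S = K_s(1 + k_d θ_c) / [θ_c(Yk − k_d) − 1] = 41.7 × (1 + 0.0670 × 4.04) / [4.04 × (0.430 × 6.42 − 0.0670) − 1] = 52.99 / 9.882 = 5.362 mg/L.
Observed yield with endogenous decay: Y_obs = Y / (1 + k_d·θ_c) = 0.430 / (1 + 0.0670 × 4.04) = 0.430 / 1.271 = 0.3384 g VSS/g BOD₅.
ΔS = 1870 − 5.36 = 1865 mg/L, so the substrate removal rate is 3570 × 1865/1000 = 6657 kg BOD₅/d.
Biomass produced: P_X = Y_obs·Q·ΔS = 0.3384 × 6657 ≈ 2253 kg VSS/d.

P_X ≈ 2250 kg VSS/d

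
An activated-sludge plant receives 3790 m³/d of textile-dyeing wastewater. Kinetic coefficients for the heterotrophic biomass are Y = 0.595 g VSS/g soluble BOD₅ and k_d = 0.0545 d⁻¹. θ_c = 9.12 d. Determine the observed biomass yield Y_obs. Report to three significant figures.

The observed yield is Y_obs = Y/(1 + k_d·θ_c) = 0.595 / (1 + 0.0545 × 9.12) = 0.595 / 1.497 = 0.3975 g VSS per g soluble BOD₅ removed.

Y_obs ≈ 0.397 g VSS/g soluble BOD₅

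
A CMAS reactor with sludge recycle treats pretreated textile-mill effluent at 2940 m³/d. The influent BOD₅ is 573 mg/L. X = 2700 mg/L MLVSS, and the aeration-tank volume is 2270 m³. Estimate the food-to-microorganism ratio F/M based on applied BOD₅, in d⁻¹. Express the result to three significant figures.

F/M = applied load / biomass = Q·S₀/(V·X) = 2940 × 573 / (2270 × 2700) = 0.2749 d⁻¹.

F/M ≈ 0.275 d⁻¹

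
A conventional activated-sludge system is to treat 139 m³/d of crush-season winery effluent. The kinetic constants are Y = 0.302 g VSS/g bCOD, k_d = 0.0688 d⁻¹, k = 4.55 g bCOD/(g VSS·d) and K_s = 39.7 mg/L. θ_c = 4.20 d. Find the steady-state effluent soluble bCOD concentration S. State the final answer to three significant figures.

S ≈ 11.4 mg/L

Effluent substrate depends only on kinetics and SRT: S = K_s(1 + k_d θ_c) / [θ_c(Yk − k_d) − 1] = 39.7 × (1 + 0.0688 × 4.20) / [4.20 × (0.302 × 4.55 − 0.0688) − 1] = 51.17 / 4.482 = 11.42 mg/L.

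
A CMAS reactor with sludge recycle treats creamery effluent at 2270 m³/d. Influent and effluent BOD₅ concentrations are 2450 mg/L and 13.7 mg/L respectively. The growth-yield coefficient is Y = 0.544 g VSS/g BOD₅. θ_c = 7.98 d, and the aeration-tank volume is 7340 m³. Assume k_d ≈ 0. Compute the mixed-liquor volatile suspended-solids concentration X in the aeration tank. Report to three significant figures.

X ≈ 3270 mg/L

X = Y·Q·ΔS·θ_c / V = 0.544 × 2270 × (2450 − 13.7) × 7.98 / 7340 = 3271 mg/L.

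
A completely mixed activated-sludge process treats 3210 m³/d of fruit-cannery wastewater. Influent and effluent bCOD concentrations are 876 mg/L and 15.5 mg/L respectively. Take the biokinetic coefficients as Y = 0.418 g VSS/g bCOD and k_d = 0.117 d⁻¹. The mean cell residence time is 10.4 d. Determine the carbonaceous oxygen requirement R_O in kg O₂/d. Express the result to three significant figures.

R_O ≈ 2020 kg O₂/d

Y_obs = Y / (1 + k_d θ_c) = 0.418 / (1 + 0.117 × 10.4) = 0.418 / 2.217 = 0.1886.
Mass of bCOD removed per day: Q(S₀ − S) = 3210 × 860.5 g/m³ = 2762 kg/d.
Biomass synthesised: P_X = Y_obs × 2762 = 520.8 kg VSS/d.
R_O = Q·ΔS − 1.42 P_X = 2762 − 739.6 = 2023 kg O₂/d.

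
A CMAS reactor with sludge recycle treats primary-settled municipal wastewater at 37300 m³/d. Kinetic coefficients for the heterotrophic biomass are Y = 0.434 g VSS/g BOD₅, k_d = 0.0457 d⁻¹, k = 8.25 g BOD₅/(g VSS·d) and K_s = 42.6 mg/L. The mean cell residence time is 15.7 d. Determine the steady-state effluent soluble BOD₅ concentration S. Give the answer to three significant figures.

S ≈ 1.34 mg/L

From the Monod/SRT balance for a CMAS, S = K_s·(1+k_d θ_c)/[θ_c·(Y k − k_d) − 1] = 42.6 × (1 + 0.0457 × 15.7) / [15.7 × (0.434 × 8.25 − 0.0457) − 1] = 73.17 / 54.50 = 1.343 mg/L.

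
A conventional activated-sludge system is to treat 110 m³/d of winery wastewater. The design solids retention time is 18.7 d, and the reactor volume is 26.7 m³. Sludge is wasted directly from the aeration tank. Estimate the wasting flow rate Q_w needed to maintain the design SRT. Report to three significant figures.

For wasting at MLVSS concentration, Q_w = V/θ_c = 26.70/18.7 = 1.428 m³/d.

Q_w ≈ 1.43 m³/d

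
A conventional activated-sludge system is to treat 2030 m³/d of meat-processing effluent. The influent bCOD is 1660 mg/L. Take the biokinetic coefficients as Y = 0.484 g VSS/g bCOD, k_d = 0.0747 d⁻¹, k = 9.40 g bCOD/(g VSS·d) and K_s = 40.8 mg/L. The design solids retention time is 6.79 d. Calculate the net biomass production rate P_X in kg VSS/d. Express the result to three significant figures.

From the Monod/SRT balance for a CMAS, S = K_s·(1+k_d θ_c)/[θ_c·(Y k − k_d) − 1] = 40.8 × (1 + 0.0747 × 6.79) / [6.79 × (0.484 × 9.40 − 0.0747) − 1] = 61.49 / 29.38 = 2.093 mg/L.
Y_obs = Y / (1 + k_d θ_c) = 0.484 / (1 + 0.0747 × 6.79) = 0.484 / 1.507 = 0.3211.
Substrate removed = Q·(S₀ − S) = 2030 m³/d × (1660 − 2.09) g/m³ = 3.37×10^6 g/d = 3366 kg/d.
So the net sludge growth is P_X = 0.3211 × 3366 = 1081 kg VSS/d.

P_X ≈ 1080 kg VSS/d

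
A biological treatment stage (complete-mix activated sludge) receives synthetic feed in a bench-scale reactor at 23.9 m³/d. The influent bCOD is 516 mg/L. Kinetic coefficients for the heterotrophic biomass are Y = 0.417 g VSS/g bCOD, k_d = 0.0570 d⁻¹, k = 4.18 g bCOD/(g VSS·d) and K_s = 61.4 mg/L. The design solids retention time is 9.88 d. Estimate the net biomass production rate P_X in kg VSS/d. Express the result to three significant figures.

For a completely mixed reactor with recycle the Lawrence–McCarty relation gives S = K_s·(1 + k_d·θ_c) / [θ_c·(Y·k − k_d) − 1] = 61.4 × (1 + 0.0570 × 9.88) / [9.88 × (0.417 × 4.18 − 0.0570) − 1] = 95.98 / 15.66 = 6.130 mg/L.
Observed yield with endogenous decay: Y_obs = Y / (1 + k_d·θ_c) = 0.417 / (1 + 0.0570 × 9.88) = 0.417 / 1.563 = 0.2668 g VSS/g bCOD.
ΔS = 516 − 6.13 = 509.9 mg/L, so the substrate removal rate is 23.9 × 509.9/1000 = 12.19 kg bCOD/d.
Biomass produced: P_X = Y_obs·Q·ΔS = 0.2668 × 12.19 ≈ 3.251 kg VSS/d.

P_X ≈ 3.25 kg VSS/d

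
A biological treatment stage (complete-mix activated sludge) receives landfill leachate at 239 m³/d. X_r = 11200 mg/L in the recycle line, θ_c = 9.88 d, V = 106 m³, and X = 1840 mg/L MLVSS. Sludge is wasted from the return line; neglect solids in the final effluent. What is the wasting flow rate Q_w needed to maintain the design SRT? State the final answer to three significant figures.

Wasting from the return line (neglecting effluent solids): Q_w = V·X / (θ_c·X_r) = 106.0 × 1840 / (9.88 × 11200) = 1.763 m³/d.

Q_w ≈ 1.76 m³/d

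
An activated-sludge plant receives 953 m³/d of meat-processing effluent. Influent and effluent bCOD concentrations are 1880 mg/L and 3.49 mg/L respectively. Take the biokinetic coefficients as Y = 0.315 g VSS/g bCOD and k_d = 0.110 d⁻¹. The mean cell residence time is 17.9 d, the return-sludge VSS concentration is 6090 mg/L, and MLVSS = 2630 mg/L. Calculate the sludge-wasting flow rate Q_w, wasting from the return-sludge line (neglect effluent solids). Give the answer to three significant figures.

Q_w ≈ 31.2 m³/d

Steady-state biomass mass balance: V·X·(1 + k_d·θ_c) = Y·Q·(S₀ − S)·θ_c, so V = 0.315 × 953 × (1880 − 3.49) × 17.9 / [2630 × (1 + 0.110 × 17.9)] = 1.01×10^7 / 7808 = 1291 m³.
Q_w = (V·X)/(θ_c X_r) = 1291 × 2630 / (17.9 × 6090) = 31.15 m³/d.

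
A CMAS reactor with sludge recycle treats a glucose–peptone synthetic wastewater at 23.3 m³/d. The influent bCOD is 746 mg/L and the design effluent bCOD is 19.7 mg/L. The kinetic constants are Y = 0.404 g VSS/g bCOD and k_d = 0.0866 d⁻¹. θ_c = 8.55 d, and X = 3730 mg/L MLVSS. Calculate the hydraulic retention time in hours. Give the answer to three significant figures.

Rearranging the biomass balance for a CMAS with decay, V = Y·Q·ΔS·θ_c / [X·(1+k_d θ_c)] = 0.404 × 23.3 × (746 − 19.7) × 8.55 / [3730 × (1 + 0.0866 × 8.55)] = 5.85×10^4 / 6492 = 9.004 m³.
τ = V/Q = 9.004/23.3 = 0.3865 d, or 9.275 h.

τ ≈ 9.27 h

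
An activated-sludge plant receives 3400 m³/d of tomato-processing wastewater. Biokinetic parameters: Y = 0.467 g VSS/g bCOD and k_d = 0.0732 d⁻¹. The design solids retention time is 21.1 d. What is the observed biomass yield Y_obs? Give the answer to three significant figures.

Y_obs = Y / (1 + k_d θ_c) = 0.467 / (1 + 0.0732 × 21.1) = 0.467 / 2.545 = 0.1835.

Y_obs ≈ 0.184 g VSS/g bCOD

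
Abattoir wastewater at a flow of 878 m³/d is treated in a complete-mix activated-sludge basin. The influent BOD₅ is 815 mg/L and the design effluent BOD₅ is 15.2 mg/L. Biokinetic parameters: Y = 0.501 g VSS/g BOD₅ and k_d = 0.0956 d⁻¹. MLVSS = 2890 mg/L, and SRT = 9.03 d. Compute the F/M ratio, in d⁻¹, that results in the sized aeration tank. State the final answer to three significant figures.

From the SRT design equation V = Y Q (S₀−S) θ_c / [X (1 + k_d θ_c)] = 0.501 × 878 × (815 − 15.2) × 9.03 / [2890 × (1 + 0.0956 × 9.03)] = 3.18×10^6 / 5385 = 590.0 m³.
Food-to-microorganism ratio F/M = Q S₀ / (V X) = 878 × 815 / (590.0 × 2890) = 0.4197 d⁻¹.

F/M ≈ 0.420 d⁻¹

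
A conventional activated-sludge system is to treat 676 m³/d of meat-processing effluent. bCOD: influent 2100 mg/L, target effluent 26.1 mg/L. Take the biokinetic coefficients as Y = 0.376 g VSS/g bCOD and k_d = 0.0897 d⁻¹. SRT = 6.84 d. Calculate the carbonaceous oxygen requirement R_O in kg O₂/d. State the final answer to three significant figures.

R_O ≈ 938 kg O₂/d

Correct the yield for decay: Y_obs = Y/(1 + k_d θ_c) = 0.376 / (1 + 0.0897 × 6.84) = 0.376 / 1.614 = 0.2330.
ΔS = 2100 − 26.1 = 2074 mg/L, so the substrate removal rate is 676 × 2074/1000 = 1402 kg bCOD/d.
Biomass synthesised: P_X = Y_obs × 1402 = 326.7 kg VSS/d.
R_O = Q·ΔS − 1.42 P_X = 1402 − 463.9 = 938.1 kg O₂/d.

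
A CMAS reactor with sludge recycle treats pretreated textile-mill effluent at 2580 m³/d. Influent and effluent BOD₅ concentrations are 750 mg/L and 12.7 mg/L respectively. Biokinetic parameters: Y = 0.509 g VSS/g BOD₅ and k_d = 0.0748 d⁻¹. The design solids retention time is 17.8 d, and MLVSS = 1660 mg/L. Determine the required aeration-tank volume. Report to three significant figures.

V ≈ 4450 m³

From the SRT design equation V = Y Q (S₀−S) θ_c / [X (1 + k_d θ_c)] = 0.509 × 2580 × (750 − 12.7) × 17.8 / [1660 × (1 + 0.0748 × 17.8)] = 1.72×10^7 / 3870 = 4453 m³.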